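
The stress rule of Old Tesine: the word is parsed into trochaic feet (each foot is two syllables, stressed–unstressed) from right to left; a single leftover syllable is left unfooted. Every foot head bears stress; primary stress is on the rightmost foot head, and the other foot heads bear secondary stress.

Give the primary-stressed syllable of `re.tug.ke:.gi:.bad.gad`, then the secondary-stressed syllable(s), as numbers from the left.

Parse right to left into trochaic (ˈσσ) feet: (ˈre.tug) (ˈke:.gi:) (ˈbad.gad).
Foot heads (stressed positions): 1, 3, 5.
End Rule Rightmost: primary stress on the rightmost head = syllable 5.
Secondary stress on 1, 3: ˌre.tug.ˌke:.gi:.ˈbad.gad.

primary 5, secondary 1, 3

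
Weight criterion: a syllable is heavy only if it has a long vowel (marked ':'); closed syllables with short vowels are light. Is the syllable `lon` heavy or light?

`lon`: short vowel, closed (coda /n/). Short vowel → light.

light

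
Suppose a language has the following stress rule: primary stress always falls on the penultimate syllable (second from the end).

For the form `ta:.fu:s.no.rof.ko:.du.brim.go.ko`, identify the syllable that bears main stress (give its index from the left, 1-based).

The word has 9 syllables; the penultimate syllable (second from the end) is syllable 8 (go).
Primary stress: syllable 8 → ta:.fu:s.no.rof.ko:.du.brim.ˈgo.ko.

8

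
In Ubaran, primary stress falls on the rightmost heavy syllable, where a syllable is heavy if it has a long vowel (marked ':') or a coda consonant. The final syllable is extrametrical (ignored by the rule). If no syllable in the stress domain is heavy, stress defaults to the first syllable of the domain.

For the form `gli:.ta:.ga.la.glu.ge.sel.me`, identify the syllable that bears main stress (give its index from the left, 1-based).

7

The final syllable (8, me) is extrametrical; the stress domain is syllables 1–7.
Weights: 1 gli: H, 2 ta: H, 3 ga L, 4 la L, 5 glu L, 6 ge L, 7 sel H.
Heavy syllables in the domain: 1, 2, 7. The rightmost is syllable 7 (sel).
Primary stress: syllable 7 → gli:.ta:.ga.la.glu.ge.ˈsel.me.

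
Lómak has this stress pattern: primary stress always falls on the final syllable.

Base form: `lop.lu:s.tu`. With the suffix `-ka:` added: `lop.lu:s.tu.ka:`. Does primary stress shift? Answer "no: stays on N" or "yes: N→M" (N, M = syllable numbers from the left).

yes: 3→4

Base `lop.lu:s.tu` (3 syllables):
  The word has 3 syllables; the final syllable is syllable 3 (tu).
  → primary stress on syllable 3.
Suffixed `lop.lu:s.tu.ka:` (4 syllables):
  The word has 4 syllables; the final syllable is syllable 4 (ka:).
  → primary stress on syllable 4.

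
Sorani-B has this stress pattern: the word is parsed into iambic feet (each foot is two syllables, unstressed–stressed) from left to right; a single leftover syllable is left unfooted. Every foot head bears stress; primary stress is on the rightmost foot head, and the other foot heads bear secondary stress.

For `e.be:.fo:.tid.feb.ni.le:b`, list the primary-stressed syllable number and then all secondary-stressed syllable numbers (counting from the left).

primary 6, secondary 2, 4

Parse left to right into iambic (σˈσ) feet: (e.ˈbe:) (fo:.ˈtid) (feb.ˈni) le:b. Syllable 7 is left unfooted.
Foot heads (stressed positions): 2, 4, 6.
End Rule Rightmost: primary stress on the rightmost head = syllable 6.
Secondary stress on 2, 4: e.ˌbe:.fo:.ˌtid.feb.ˈni.le:b.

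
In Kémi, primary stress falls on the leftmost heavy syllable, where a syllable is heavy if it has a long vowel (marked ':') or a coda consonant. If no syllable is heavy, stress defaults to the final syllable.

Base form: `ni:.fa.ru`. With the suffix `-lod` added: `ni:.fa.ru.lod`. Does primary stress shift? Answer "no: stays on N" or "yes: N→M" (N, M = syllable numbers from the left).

Base `ni:.fa.ru` (3 syllables):
  Weights: 1 ni: H, 2 fa L, 3 ru L.
  Heavy syllables in the domain: 1. The leftmost is syllable 1 (ni:).
  → primary stress on syllable 1.
Suffixed `ni:.fa.ru.lod` (4 syllables):
  Weights: 1 ni: H, 2 fa L, 3 ru L, 4 lod H.
  Heavy syllables in the domain: 1, 4. The leftmost is syllable 1 (ni:).
  → primary stress on syllable 1.

no: stays on 1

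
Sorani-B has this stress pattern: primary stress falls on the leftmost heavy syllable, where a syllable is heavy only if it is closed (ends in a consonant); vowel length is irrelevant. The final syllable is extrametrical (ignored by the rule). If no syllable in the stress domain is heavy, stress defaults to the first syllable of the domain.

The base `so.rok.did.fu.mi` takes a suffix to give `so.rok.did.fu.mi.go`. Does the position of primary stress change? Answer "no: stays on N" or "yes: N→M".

no: stays on 2

Base `so.rok.did.fu.mi` (5 syllables):
  The final syllable (5, mi) is extrametrical; the stress domain is syllables 1–4.
  Weights: 1 so L, 2 rok H, 3 did H, 4 fu L.
  Heavy syllables in the domain: 2, 3. The leftmost is syllable 2 (rok).
  → primary stress on syllable 2.
Suffixed `so.rok.did.fu.mi.go` (6 syllables):
  The final syllable (6, go) is extrametrical; the stress domain is syllables 1–5.
  Weights: 1 so L, 2 rok H, 3 did H, 4 fu L, 5 mi L.
  Heavy syllables in the domain: 2, 3. The leftmost is syllable 2 (rok).
  → primary stress on syllable 2.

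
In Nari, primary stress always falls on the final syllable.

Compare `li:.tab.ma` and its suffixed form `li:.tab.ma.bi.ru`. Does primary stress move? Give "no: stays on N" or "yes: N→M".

Base `li:.tab.ma` (3 syllables):
  The word has 3 syllables; the final syllable is syllable 3 (ma).
  → primary stress on syllable 3.
Suffixed `li:.tab.ma.bi.ru` (5 syllables):
  The word has 5 syllables; the final syllable is syllable 5 (ru).
  → primary stress on syllable 5.

yes: 3→5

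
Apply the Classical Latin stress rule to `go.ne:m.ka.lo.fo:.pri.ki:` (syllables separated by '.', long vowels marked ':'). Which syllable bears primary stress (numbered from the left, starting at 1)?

5

Classical Latin: stress the penult if heavy (long vowel or closed), else the antepenult.
Weights: 5 fo: H, 6 pri L, 7 ki: H.
The penult (syllable 6, pri) is light, so stress falls on the antepenult (syllable 5, fo:).
Stress on syllable 5: go.ne:m.ka.lo.ˈfo:.pri.ki:.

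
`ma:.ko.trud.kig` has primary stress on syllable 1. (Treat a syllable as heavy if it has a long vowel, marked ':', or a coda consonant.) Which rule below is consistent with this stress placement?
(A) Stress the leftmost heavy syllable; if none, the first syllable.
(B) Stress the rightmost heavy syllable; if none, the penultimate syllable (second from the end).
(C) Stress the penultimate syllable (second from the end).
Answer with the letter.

Rule A → syllable 1 ✓.
Rule B → syllable 4 (observed: 1).
Rule C → syllable 3 (observed: 1).

A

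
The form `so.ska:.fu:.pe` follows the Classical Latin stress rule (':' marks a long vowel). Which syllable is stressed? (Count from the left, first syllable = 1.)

Classical Latin: stress the penult if heavy (long vowel or closed), else the antepenult.
Weights: 2 ska: H, 3 fu: H, 4 pe L.
The penult (syllable 3, fu:) is heavy, so it takes stress.
Stress on syllable 3: so.ska:.ˈfu:.pe.

3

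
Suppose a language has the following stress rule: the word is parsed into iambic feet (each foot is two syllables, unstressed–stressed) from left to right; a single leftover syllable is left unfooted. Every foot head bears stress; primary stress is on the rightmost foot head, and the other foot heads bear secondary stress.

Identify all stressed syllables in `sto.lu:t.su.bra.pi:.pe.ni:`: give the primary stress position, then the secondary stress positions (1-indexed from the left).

Parse left to right into iambic (σˈσ) feet: (sto.ˈlu:t) (su.ˈbra) (pi:.ˈpe) ni:. Syllable 7 is left unfooted.
Foot heads (stressed positions): 2, 4, 6.
End Rule Rightmost: primary stress on the rightmost head = syllable 6.
Secondary stress on 2, 4: sto.ˌlu:t.su.ˌbra.pi:.ˈpe.ni:.

primary 6, secondary 2, 4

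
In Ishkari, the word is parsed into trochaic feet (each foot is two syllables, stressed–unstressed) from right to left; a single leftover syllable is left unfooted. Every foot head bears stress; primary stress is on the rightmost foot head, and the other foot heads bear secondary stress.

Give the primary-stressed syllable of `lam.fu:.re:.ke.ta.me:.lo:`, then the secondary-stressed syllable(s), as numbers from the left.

Parse right to left into trochaic (ˈσσ) feet: lam (ˈfu:.re:) (ˈke.ta) (ˈme:.lo:). Syllable 1 is left unfooted.
Foot heads (stressed positions): 2, 4, 6.
End Rule Rightmost: primary stress on the rightmost head = syllable 6.
Secondary stress on 2, 4: lam.ˌfu:.re:.ˌke.ta.ˈme:.lo:.

primary 6, secondary 2, 4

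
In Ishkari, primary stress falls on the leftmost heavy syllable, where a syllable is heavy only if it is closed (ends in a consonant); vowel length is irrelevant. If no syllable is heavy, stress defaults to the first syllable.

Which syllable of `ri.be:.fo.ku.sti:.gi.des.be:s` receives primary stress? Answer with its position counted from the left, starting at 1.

Weights: 1 ri L, 2 be: L, 3 fo L, 4 ku L, 5 sti: L, 6 gi L, 7 des H, 8 be:s H.
Heavy syllables in the domain: 7, 8. The leftmost is syllable 7 (des).
Primary stress: syllable 7 → ri.be:.fo.ku.sti:.gi.ˈdes.be:s.

7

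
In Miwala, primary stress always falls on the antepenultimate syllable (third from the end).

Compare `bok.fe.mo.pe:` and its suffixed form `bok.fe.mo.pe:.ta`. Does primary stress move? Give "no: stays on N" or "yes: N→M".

Base `bok.fe.mo.pe:` (4 syllables):
  The word has 4 syllables; the antepenultimate syllable (third from the end) is syllable 2 (fe).
  → primary stress on syllable 2.
Suffixed `bok.fe.mo.pe:.ta` (5 syllables):
  The word has 5 syllables; the antepenultimate syllable (third from the end) is syllable 3 (mo).
  → primary stress on syllable 3.

yes: 2→3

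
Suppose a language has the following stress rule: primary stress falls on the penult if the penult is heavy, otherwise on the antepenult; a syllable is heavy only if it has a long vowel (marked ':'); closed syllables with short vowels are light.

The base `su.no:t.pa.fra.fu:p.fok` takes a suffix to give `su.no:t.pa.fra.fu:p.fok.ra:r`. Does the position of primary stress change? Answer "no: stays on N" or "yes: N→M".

no: stays on 5

Base `su.no:t.pa.fra.fu:p.fok` (6 syllables):
  Weights: 4 fra L, 5 fu:p H, 6 fok L.
  The penult (syllable 5, fu:p) is heavy, so it takes stress.
  → primary stress on syllable 5.
Suffixed `su.no:t.pa.fra.fu:p.fok.ra:r` (7 syllables):
  Weights: 5 fu:p H, 6 fok L, 7 ra:r H.
  The penult (syllable 6, fok) is light, so stress falls on the antepenult (syllable 5, fu:p).
  → primary stress on syllable 5.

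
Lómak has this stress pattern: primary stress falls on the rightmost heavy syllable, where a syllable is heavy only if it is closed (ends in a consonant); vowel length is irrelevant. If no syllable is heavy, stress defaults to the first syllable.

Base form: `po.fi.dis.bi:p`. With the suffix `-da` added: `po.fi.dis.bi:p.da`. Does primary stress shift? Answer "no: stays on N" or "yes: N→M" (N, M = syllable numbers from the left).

Base `po.fi.dis.bi:p` (4 syllables):
  Weights: 1 po L, 2 fi L, 3 dis H, 4 bi:p H.
  Heavy syllables in the domain: 3, 4. The rightmost is syllable 4 (bi:p).
  → primary stress on syllable 4.
Suffixed `po.fi.dis.bi:p.da` (5 syllables):
  Weights: 1 po L, 2 fi L, 3 dis H, 4 bi:p H, 5 da L.
  Heavy syllables in the domain: 3, 4. The rightmost is syllable 4 (bi:p).
  → primary stress on syllable 4.

no: stays on 4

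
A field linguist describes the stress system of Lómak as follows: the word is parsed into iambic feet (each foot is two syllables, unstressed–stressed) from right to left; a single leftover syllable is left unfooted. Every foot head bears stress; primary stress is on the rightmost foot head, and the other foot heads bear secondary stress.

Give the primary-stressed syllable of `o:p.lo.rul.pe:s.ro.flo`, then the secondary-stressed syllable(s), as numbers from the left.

primary 6, secondary 2, 4

Parse right to left into iambic (σˈσ) feet: (o:p.ˈlo) (rul.ˈpe:s) (ro.ˈflo).
Foot heads (stressed positions): 2, 4, 6.
End Rule Rightmost: primary stress on the rightmost head = syllable 6.
Secondary stress on 2, 4: o:p.ˌlo.rul.ˌpe:s.ro.ˈflo.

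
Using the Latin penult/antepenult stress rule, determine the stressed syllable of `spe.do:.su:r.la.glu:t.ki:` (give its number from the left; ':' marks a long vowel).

5

Classical Latin: stress the penult if heavy (long vowel or closed), else the antepenult.
Weights: 4 la L, 5 glu:t H, 6 ki: H.
The penult (syllable 5, glu:t) is heavy, so it takes stress.
Stress on syllable 5: spe.do:.su:r.la.ˈglu:t.ki:.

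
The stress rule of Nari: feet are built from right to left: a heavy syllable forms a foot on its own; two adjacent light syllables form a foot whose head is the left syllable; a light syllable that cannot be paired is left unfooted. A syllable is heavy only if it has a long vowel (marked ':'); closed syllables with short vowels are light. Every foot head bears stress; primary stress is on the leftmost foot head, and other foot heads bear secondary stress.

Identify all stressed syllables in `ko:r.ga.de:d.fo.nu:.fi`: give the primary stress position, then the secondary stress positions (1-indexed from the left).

primary 1, secondary 3, 5

Weights: 1 ko:r H, 2 ga L, 3 de:d H, 4 fo L, 5 nu: H, 6 fi L.
Parse right to left (heavy = foot alone; LL = one foot; stranded L unfooted): (ˈko:r) ga (ˈde:d) fo (ˈnu:) fi.
Foot heads: 1, 3, 5.
Primary stress on the leftmost head = syllable 1.
Secondary stress on 3, 5: ˈko:r.ga.ˌde:d.fo.ˌnu:.fi.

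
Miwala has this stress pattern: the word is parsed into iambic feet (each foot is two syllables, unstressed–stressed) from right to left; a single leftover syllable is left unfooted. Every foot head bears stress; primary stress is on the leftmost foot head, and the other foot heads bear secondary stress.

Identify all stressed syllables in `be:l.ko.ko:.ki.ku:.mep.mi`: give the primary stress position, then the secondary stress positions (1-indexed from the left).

primary 3, secondary 5, 7

Parse right to left into iambic (σˈσ) feet: be:l (ko.ˈko:) (ki.ˈku:) (mep.ˈmi). Syllable 1 is left unfooted.
Foot heads (stressed positions): 3, 5, 7.
End Rule Leftmost: primary stress on the leftmost head = syllable 3.
Secondary stress on 5, 7: be:l.ko.ˈko:.ki.ˌku:.mep.ˌmi.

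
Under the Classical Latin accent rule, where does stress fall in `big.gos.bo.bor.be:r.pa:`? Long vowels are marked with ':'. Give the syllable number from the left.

5

Classical Latin: stress the penult if heavy (long vowel or closed), else the antepenult.
Weights: 4 bor H, 5 be:r H, 6 pa: H.
The penult (syllable 5, be:r) is heavy, so it takes stress.
Stress on syllable 5: big.gos.bo.bor.ˈbe:r.pa:.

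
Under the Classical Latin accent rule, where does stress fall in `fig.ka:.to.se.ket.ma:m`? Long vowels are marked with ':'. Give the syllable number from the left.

Classical Latin: stress the penult if heavy (long vowel or closed), else the antepenult.
Weights: 4 se L, 5 ket H, 6 ma:m H.
The penult (syllable 5, ket) is heavy, so it takes stress.
Stress on syllable 5: fig.ka:.to.se.ˈket.ma:m.

5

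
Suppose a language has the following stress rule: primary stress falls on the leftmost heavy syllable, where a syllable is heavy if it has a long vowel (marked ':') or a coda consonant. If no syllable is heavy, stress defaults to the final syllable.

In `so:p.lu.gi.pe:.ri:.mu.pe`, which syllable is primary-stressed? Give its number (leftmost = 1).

Weights: 1 so:p H, 2 lu L, 3 gi L, 4 pe: H, 5 ri: H, 6 mu L, 7 pe L.
Heavy syllables in the domain: 1, 4, 5. The leftmost is syllable 1 (so:p).
Primary stress: syllable 1 → ˈso:p.lu.gi.pe:.ri:.mu.pe.

1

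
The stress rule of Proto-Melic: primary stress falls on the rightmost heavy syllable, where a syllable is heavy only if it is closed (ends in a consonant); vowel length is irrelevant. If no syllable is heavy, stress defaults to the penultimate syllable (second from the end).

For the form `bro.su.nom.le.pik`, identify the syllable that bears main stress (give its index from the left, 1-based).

5

Weights: 1 bro L, 2 su L, 3 nom H, 4 le L, 5 pik H.
Heavy syllables in the domain: 3, 5. The rightmost is syllable 5 (pik).
Primary stress: syllable 5 → bro.su.nom.le.ˈpik.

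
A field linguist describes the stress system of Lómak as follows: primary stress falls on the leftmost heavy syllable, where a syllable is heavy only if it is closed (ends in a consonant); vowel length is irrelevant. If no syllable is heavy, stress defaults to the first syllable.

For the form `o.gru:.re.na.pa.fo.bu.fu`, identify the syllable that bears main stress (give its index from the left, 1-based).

1

Weights: 1 o L, 2 gru: L, 3 re L, 4 na L, 5 pa L, 6 fo L, 7 bu L, 8 fu L.
No heavy syllable in the domain; default to the first syllable = syllable 1.
Primary stress: syllable 1 → ˈo.gru:.re.na.pa.fo.bu.fu.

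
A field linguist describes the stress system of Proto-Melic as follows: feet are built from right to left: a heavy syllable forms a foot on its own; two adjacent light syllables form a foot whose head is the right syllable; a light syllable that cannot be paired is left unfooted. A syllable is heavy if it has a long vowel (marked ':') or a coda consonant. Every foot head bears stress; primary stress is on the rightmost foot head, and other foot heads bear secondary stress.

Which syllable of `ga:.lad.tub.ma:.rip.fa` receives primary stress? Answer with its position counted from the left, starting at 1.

5

Weights: 1 ga: H, 2 lad H, 3 tub H, 4 ma: H, 5 rip H, 6 fa L.
Parse right to left (heavy = foot alone; LL = one foot; stranded L unfooted): (ˈga:) (ˈlad) (ˈtub) (ˈma:) (ˈrip) fa.
Foot heads: 1, 2, 3, 4, 5.
Primary stress on the rightmost head = syllable 5.
Primary stress: syllable 5 → ga:.lad.tub.ma:.ˈrip.fa.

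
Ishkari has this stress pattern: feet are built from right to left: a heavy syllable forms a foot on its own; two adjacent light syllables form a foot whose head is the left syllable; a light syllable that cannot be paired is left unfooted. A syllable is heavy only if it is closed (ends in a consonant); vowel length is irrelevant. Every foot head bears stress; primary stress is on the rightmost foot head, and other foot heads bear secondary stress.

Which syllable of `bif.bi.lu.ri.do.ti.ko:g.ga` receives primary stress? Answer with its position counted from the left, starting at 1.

7

Weights: 1 bif H, 2 bi L, 3 lu L, 4 ri L, 5 do L, 6 ti L, 7 ko:g H, 8 ga L.
Parse right to left (heavy = foot alone; LL = one foot; stranded L unfooted): (ˈbif) bi (ˈlu.ri) (ˈdo.ti) (ˈko:g) ga.
Foot heads: 1, 3, 5, 7.
Primary stress on the rightmost head = syllable 7.
Primary stress: syllable 7 → bif.bi.lu.ri.do.ti.ˈko:g.ga.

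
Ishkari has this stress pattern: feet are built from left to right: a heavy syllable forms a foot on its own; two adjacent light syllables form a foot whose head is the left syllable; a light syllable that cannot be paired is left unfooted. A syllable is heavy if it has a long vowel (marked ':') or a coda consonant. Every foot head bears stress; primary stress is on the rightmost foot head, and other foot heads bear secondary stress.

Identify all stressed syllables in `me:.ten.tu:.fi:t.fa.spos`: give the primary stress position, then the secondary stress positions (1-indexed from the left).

Weights: 1 me: H, 2 ten H, 3 tu: H, 4 fi:t H, 5 fa L, 6 spos H.
Parse left to right (heavy = foot alone; LL = one foot; stranded L unfooted): (ˈme:) (ˈten) (ˈtu:) (ˈfi:t) fa (ˈspos).
Foot heads: 1, 2, 3, 4, 6.
Primary stress on the rightmost head = syllable 6.
Secondary stress on 1, 2, 3, 4: ˌme:.ˌten.ˌtu:.ˌfi:t.fa.ˈspos.

primary 6, secondary 1, 2, 3, 4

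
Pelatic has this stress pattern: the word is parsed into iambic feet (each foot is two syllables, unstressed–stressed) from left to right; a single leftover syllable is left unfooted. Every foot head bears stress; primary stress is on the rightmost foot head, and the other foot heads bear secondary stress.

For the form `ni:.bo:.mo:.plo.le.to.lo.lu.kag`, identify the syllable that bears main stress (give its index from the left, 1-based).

Parse left to right into iambic (σˈσ) feet: (ni:.ˈbo:) (mo:.ˈplo) (le.ˈto) (lo.ˈlu) kag. Syllable 9 is left unfooted.
Foot heads (stressed positions): 2, 4, 6, 8.
End Rule Rightmost: primary stress on the rightmost head = syllable 8.
Primary stress: syllable 8 → ni:.bo:.mo:.plo.le.to.lo.ˈlu.kag.

8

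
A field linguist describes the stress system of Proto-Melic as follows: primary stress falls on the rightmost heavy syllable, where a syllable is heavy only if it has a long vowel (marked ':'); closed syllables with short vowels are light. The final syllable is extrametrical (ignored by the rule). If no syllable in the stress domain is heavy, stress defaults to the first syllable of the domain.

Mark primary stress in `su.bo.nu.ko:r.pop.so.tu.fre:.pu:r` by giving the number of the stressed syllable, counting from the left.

The final syllable (9, pu:r) is extrametrical; the stress domain is syllables 1–8.
Weights: 1 su L, 2 bo L, 3 nu L, 4 ko:r H, 5 pop L, 6 so L, 7 tu L, 8 fre: H.
Heavy syllables in the domain: 4, 8. The rightmost is syllable 8 (fre:).
Primary stress: syllable 8 → su.bo.nu.ko:r.pop.so.tu.ˈfre:.pu:r.

8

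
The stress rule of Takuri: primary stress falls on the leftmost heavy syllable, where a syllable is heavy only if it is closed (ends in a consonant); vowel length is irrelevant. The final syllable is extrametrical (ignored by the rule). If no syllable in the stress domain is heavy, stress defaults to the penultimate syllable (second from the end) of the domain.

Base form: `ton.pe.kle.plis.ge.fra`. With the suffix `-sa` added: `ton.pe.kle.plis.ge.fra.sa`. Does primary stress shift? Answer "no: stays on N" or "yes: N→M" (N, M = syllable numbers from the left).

Base `ton.pe.kle.plis.ge.fra` (6 syllables):
  The final syllable (6, fra) is extrametrical; the stress domain is syllables 1–5.
  Weights: 1 ton H, 2 pe L, 3 kle L, 4 plis H, 5 ge L.
  Heavy syllables in the domain: 1, 4. The leftmost is syllable 1 (ton).
  → primary stress on syllable 1.
Suffixed `ton.pe.kle.plis.ge.fra.sa` (7 syllables):
  The final syllable (7, sa) is extrametrical; the stress domain is syllables 1–6.
  Weights: 1 ton H, 2 pe L, 3 kle L, 4 plis H, 5 ge L, 6 fra L.
  Heavy syllables in the domain: 1, 4. The leftmost is syllable 1 (ton).
  → primary stress on syllable 1.

no: stays on 1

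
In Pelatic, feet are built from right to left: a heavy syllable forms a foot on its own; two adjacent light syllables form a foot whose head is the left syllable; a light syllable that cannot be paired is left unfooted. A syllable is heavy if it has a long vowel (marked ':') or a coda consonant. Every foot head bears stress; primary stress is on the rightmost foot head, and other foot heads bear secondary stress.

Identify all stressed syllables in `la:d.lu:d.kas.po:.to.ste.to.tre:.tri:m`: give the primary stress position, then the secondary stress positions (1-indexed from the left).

primary 9, secondary 1, 2, 3, 4, 6, 8

Weights: 1 la:d H, 2 lu:d H, 3 kas H, 4 po: H, 5 to L, 6 ste L, 7 to L, 8 tre: H, 9 tri:m H.
Parse right to left (heavy = foot alone; LL = one foot; stranded L unfooted): (ˈla:d) (ˈlu:d) (ˈkas) (ˈpo:) to (ˈste.to) (ˈtre:) (ˈtri:m).
Foot heads: 1, 2, 3, 4, 6, 8, 9.
Primary stress on the rightmost head = syllable 9.
Secondary stress on 1, 2, 3, 4, 6, 8: ˌla:d.ˌlu:d.ˌkas.ˌpo:.to.ˌste.to.ˌtre:.ˈtri:m.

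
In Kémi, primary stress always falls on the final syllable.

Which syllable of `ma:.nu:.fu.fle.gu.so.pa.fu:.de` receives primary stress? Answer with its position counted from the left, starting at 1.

The word has 9 syllables; the final syllable is syllable 9 (de).
Primary stress: syllable 9 → ma:.nu:.fu.fle.gu.so.pa.fu:.ˈde.

9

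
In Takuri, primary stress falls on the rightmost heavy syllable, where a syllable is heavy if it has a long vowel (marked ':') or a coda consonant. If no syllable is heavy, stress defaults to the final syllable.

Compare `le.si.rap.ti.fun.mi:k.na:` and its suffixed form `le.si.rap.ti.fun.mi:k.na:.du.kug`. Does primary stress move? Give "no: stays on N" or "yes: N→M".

yes: 7→9

Base `le.si.rap.ti.fun.mi:k.na:` (7 syllables):
  Weights: 1 le L, 2 si L, 3 rap H, 4 ti L, 5 fun H, 6 mi:k H, 7 na: H.
  Heavy syllables in the domain: 3, 5, 6, 7. The rightmost is syllable 7 (na:).
  → primary stress on syllable 7.
Suffixed `le.si.rap.ti.fun.mi:k.na:.du.kug` (9 syllables):
  Weights: 1 le L, 2 si L, 3 rap H, 4 ti L, 5 fun H, 6 mi:k H, 7 na: H, 8 du L, 9 kug H.
  Heavy syllables in the domain: 3, 5, 6, 7, 9. The rightmost is syllable 9 (kug).
  → primary stress on syllable 9.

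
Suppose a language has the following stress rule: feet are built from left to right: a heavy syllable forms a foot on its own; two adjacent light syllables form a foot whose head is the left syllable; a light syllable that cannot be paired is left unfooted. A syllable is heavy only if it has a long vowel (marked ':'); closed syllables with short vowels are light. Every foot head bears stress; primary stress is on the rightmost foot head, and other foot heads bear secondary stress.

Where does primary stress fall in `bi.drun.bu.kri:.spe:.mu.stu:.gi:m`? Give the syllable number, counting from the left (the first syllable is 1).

8

Weights: 1 bi L, 2 drun L, 3 bu L, 4 kri: H, 5 spe: H, 6 mu L, 7 stu: H, 8 gi:m H.
Parse left to right (heavy = foot alone; LL = one foot; stranded L unfooted): (ˈbi.drun) bu (ˈkri:) (ˈspe:) mu (ˈstu:) (ˈgi:m).
Foot heads: 1, 4, 5, 7, 8.
Primary stress on the rightmost head = syllable 8.
Primary stress: syllable 8 → bi.drun.bu.kri:.spe:.mu.stu:.ˈgi:m.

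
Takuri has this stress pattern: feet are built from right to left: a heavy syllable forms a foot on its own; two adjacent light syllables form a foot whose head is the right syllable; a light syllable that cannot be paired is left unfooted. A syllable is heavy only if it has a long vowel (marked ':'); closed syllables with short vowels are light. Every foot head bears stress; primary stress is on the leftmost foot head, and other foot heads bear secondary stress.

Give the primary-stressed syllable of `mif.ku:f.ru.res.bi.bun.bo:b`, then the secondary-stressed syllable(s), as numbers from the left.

primary 2, secondary 4, 6, 7

Weights: 1 mif L, 2 ku:f H, 3 ru L, 4 res L, 5 bi L, 6 bun L, 7 bo:b H.
Parse right to left (heavy = foot alone; LL = one foot; stranded L unfooted): mif (ˈku:f) (ru.ˈres) (bi.ˈbun) (ˈbo:b).
Foot heads: 2, 4, 6, 7.
Primary stress on the leftmost head = syllable 2.
Secondary stress on 4, 6, 7: mif.ˈku:f.ru.ˌres.bi.ˌbun.ˌbo:b.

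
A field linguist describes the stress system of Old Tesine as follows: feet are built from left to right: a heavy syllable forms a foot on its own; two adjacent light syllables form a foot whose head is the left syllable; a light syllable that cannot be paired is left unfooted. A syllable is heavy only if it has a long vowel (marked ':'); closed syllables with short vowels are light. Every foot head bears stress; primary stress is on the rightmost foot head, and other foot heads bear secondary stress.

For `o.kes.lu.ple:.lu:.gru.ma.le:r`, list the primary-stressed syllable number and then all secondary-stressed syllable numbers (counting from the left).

primary 8, secondary 1, 4, 5, 6

Weights: 1 o L, 2 kes L, 3 lu L, 4 ple: H, 5 lu: H, 6 gru L, 7 ma L, 8 le:r H.
Parse left to right (heavy = foot alone; LL = one foot; stranded L unfooted): (ˈo.kes) lu (ˈple:) (ˈlu:) (ˈgru.ma) (ˈle:r).
Foot heads: 1, 4, 5, 6, 8.
Primary stress on the rightmost head = syllable 8.
Secondary stress on 1, 4, 5, 6: ˌo.kes.lu.ˌple:.ˌlu:.ˌgru.ma.ˈle:r.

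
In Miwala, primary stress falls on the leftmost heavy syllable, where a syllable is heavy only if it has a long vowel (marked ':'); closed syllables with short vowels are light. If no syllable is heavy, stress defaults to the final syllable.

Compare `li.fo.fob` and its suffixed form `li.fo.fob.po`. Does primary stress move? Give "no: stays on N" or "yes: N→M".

Base `li.fo.fob` (3 syllables):
  Weights: 1 li L, 2 fo L, 3 fob L.
  No heavy syllable in the domain; default to the final syllable = syllable 3.
  → primary stress on syllable 3.
Suffixed `li.fo.fob.po` (4 syllables):
  Weights: 1 li L, 2 fo L, 3 fob L, 4 po L.
  No heavy syllable in the domain; default to the final syllable = syllable 4.
  → primary stress on syllable 4.

yes: 3→4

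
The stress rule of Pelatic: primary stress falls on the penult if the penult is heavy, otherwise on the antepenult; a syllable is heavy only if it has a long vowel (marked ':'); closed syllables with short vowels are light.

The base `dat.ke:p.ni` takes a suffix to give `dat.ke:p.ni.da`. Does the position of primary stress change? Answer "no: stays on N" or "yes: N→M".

no: stays on 2

Base `dat.ke:p.ni` (3 syllables):
  Weights: 1 dat L, 2 ke:p H, 3 ni L.
  The penult (syllable 2, ke:p) is heavy, so it takes stress.
  → primary stress on syllable 2.
Suffixed `dat.ke:p.ni.da` (4 syllables):
  Weights: 2 ke:p H, 3 ni L, 4 da L.
  The penult (syllable 3, ni) is light, so stress falls on the antepenult (syllable 2, ke:p).
  → primary stress on syllable 2.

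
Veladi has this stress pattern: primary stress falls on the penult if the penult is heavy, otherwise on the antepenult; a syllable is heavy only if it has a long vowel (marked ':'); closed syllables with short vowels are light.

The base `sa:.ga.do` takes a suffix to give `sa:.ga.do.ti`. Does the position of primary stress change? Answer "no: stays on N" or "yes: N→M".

yes: 1→2

Base `sa:.ga.do` (3 syllables):
  Weights: 1 sa: H, 2 ga L, 3 do L.
  The penult (syllable 2, ga) is light, so stress falls on the antepenult (syllable 1, sa:).
  → primary stress on syllable 1.
Suffixed `sa:.ga.do.ti` (4 syllables):
  Weights: 2 ga L, 3 do L, 4 ti L.
  The penult (syllable 3, do) is light, so stress falls on the antepenult (syllable 2, ga).
  → primary stress on syllable 2.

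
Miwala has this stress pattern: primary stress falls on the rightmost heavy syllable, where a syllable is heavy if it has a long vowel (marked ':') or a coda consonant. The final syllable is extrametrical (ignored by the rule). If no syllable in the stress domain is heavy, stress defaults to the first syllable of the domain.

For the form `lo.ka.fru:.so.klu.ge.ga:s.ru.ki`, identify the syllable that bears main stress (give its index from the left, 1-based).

7

The final syllable (9, ki) is extrametrical; the stress domain is syllables 1–8.
Weights: 1 lo L, 2 ka L, 3 fru: H, 4 so L, 5 klu L, 6 ge L, 7 ga:s H, 8 ru L.
Heavy syllables in the domain: 3, 7. The rightmost is syllable 7 (ga:s).
Primary stress: syllable 7 → lo.ka.fru:.so.klu.ge.ˈga:s.ru.ki.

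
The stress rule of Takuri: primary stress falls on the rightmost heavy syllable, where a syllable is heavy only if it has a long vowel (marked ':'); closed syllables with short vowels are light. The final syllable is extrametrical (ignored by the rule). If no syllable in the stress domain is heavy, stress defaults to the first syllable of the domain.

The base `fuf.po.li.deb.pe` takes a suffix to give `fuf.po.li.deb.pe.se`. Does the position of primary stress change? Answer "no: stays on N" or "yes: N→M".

Base `fuf.po.li.deb.pe` (5 syllables):
  The final syllable (5, pe) is extrametrical; the stress domain is syllables 1–4.
  Weights: 1 fuf L, 2 po L, 3 li L, 4 deb L.
  No heavy syllable in the domain; default to the first syllable of the domain = syllable 1.
  → primary stress on syllable 1.
Suffixed `fuf.po.li.deb.pe.se` (6 syllables):
  The final syllable (6, se) is extrametrical; the stress domain is syllables 1–5.
  Weights: 1 fuf L, 2 po L, 3 li L, 4 deb L, 5 pe L.
  No heavy syllable in the domain; default to the first syllable of the domain = syllable 1.
  → primary stress on syllable 1.

no: stays on 1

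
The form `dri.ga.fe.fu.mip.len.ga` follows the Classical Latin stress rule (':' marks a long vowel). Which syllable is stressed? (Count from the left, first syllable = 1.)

6

Classical Latin: stress the penult if heavy (long vowel or closed), else the antepenult.
Weights: 5 mip H, 6 len H, 7 ga L.
The penult (syllable 6, len) is heavy, so it takes stress.
Stress on syllable 6: dri.ga.fe.fu.mip.ˈlen.ga.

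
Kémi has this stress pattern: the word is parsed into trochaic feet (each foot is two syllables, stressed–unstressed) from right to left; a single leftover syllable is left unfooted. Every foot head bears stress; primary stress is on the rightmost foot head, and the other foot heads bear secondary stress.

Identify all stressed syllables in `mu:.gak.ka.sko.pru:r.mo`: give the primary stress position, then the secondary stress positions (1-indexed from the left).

Parse right to left into trochaic (ˈσσ) feet: (ˈmu:.gak) (ˈka.sko) (ˈpru:r.mo).
Foot heads (stressed positions): 1, 3, 5.
End Rule Rightmost: primary stress on the rightmost head = syllable 5.
Secondary stress on 1, 3: ˌmu:.gak.ˌka.sko.ˈpru:r.mo.

primary 5, secondary 1, 3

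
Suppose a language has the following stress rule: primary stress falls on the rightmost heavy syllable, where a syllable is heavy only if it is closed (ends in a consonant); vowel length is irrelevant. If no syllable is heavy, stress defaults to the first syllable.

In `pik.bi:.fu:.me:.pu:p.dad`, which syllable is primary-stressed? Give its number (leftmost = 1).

Weights: 1 pik H, 2 bi: L, 3 fu: L, 4 me: L, 5 pu:p H, 6 dad H.
Heavy syllables in the domain: 1, 5, 6. The rightmost is syllable 6 (dad).
Primary stress: syllable 6 → pik.bi:.fu:.me:.pu:p.ˈdad.

6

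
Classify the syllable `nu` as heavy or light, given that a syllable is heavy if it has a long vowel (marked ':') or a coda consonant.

`nu`: short vowel, open (no coda). Short vowel, open → light.

light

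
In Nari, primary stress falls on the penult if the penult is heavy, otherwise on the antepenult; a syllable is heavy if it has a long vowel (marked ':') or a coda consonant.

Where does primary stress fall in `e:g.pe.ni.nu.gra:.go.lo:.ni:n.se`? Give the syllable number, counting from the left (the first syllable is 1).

Weights: 7 lo: H, 8 ni:n H, 9 se L.
The penult (syllable 8, ni:n) is heavy, so it takes stress.
Primary stress: syllable 8 → e:g.pe.ni.nu.gra:.go.lo:.ˈni:n.se.

8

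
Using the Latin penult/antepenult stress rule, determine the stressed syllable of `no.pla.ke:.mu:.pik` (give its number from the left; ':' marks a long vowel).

4

Classical Latin: stress the penult if heavy (long vowel or closed), else the antepenult.
Weights: 3 ke: H, 4 mu: H, 5 pik H.
The penult (syllable 4, mu:) is heavy, so it takes stress.
Stress on syllable 4: no.pla.ke:.ˈmu:.pik.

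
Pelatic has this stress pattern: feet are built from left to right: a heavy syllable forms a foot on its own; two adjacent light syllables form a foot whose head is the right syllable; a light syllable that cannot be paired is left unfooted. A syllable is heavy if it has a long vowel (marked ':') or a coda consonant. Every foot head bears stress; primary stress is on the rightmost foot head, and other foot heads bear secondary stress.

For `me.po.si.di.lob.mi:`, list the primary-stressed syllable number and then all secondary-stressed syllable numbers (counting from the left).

Weights: 1 me L, 2 po L, 3 si L, 4 di L, 5 lob H, 6 mi: H.
Parse left to right (heavy = foot alone; LL = one foot; stranded L unfooted): (me.ˈpo) (si.ˈdi) (ˈlob) (ˈmi:).
Foot heads: 2, 4, 5, 6.
Primary stress on the rightmost head = syllable 6.
Secondary stress on 2, 4, 5: me.ˌpo.si.ˌdi.ˌlob.ˈmi:.

primary 6, secondary 2, 4, 5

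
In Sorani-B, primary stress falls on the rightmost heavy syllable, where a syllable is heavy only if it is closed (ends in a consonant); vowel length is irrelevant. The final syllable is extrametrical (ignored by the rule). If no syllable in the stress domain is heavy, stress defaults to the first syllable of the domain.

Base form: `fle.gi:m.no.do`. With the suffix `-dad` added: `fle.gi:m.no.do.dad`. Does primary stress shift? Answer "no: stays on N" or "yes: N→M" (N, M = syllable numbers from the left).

Base `fle.gi:m.no.do` (4 syllables):
  The final syllable (4, do) is extrametrical; the stress domain is syllables 1–3.
  Weights: 1 fle L, 2 gi:m H, 3 no L.
  Heavy syllables in the domain: 2. The rightmost is syllable 2 (gi:m).
  → primary stress on syllable 2.
Suffixed `fle.gi:m.no.do.dad` (5 syllables):
  The final syllable (5, dad) is extrametrical; the stress domain is syllables 1–4.
  Weights: 1 fle L, 2 gi:m H, 3 no L, 4 do L.
  Heavy syllables in the domain: 2. The rightmost is syllable 2 (gi:m).
  → primary stress on syllable 2.

no: stays on 2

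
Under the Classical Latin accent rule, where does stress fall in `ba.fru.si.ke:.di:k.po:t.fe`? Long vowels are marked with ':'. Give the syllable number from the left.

Classical Latin: stress the penult if heavy (long vowel or closed), else the antepenult.
Weights: 5 di:k H, 6 po:t H, 7 fe L.
The penult (syllable 6, po:t) is heavy, so it takes stress.
Stress on syllable 6: ba.fru.si.ke:.di:k.ˈpo:t.fe.

6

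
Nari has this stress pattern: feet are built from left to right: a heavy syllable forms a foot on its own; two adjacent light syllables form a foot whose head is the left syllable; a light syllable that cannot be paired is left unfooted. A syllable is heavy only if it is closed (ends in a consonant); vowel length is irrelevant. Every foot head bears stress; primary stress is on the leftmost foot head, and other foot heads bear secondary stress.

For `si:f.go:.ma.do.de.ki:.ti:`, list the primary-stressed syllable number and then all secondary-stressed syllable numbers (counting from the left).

Weights: 1 si:f H, 2 go: L, 3 ma L, 4 do L, 5 de L, 6 ki: L, 7 ti: L.
Parse left to right (heavy = foot alone; LL = one foot; stranded L unfooted): (ˈsi:f) (ˈgo:.ma) (ˈdo.de) (ˈki:.ti:).
Foot heads: 1, 2, 4, 6.
Primary stress on the leftmost head = syllable 1.
Secondary stress on 2, 4, 6: ˈsi:f.ˌgo:.ma.ˌdo.de.ˌki:.ti:.

primary 1, secondary 2, 4, 6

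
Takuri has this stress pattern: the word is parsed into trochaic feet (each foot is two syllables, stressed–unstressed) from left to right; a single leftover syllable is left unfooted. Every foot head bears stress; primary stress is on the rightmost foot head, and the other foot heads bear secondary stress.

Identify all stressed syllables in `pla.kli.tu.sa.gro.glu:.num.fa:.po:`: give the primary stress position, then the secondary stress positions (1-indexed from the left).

primary 7, secondary 1, 3, 5

Parse left to right into trochaic (ˈσσ) feet: (ˈpla.kli) (ˈtu.sa) (ˈgro.glu:) (ˈnum.fa:) po:. Syllable 9 is left unfooted.
Foot heads (stressed positions): 1, 3, 5, 7.
End Rule Rightmost: primary stress on the rightmost head = syllable 7.
Secondary stress on 1, 3, 5: ˌpla.kli.ˌtu.sa.ˌgro.glu:.ˈnum.fa:.po:.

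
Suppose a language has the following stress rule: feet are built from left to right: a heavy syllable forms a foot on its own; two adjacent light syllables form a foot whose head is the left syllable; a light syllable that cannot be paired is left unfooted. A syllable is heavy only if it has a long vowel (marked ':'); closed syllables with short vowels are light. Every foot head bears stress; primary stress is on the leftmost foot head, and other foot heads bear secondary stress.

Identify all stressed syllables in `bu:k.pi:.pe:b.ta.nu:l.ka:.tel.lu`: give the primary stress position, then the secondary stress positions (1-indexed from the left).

primary 1, secondary 2, 3, 5, 6, 7

Weights: 1 bu:k H, 2 pi: H, 3 pe:b H, 4 ta L, 5 nu:l H, 6 ka: H, 7 tel L, 8 lu L.
Parse left to right (heavy = foot alone; LL = one foot; stranded L unfooted): (ˈbu:k) (ˈpi:) (ˈpe:b) ta (ˈnu:l) (ˈka:) (ˈtel.lu).
Foot heads: 1, 2, 3, 5, 6, 7.
Primary stress on the leftmost head = syllable 1.
Secondary stress on 2, 3, 5, 6, 7: ˈbu:k.ˌpi:.ˌpe:b.ta.ˌnu:l.ˌka:.ˌtel.lu.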